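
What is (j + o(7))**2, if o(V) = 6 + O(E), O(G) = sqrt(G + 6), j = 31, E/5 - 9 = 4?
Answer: (37 + sqrt(71))**2 ≈ 2063.5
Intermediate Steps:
E = 65 (E = 45 + 5*4 = 45 + 20 = 65)
O(G) = sqrt(6 + G)
o(V) = 6 + sqrt(71) (o(V) = 6 + sqrt(6 + 65) = 6 + sqrt(71))
(j + o(7))**2 = (31 + (6 + sqrt(71)))**2 = (37 + sqrt(71))**2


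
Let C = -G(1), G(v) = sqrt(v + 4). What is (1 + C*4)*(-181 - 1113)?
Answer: -1294 + 5176*sqrt(5) ≈ 10280.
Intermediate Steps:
G(v) = sqrt(4 + v)
C = -sqrt(5) (C = -sqrt(4 + 1) = -sqrt(5) ≈ -2.2361)
(1 + C*4)*(-181 - 1113) = (1 - sqrt(5)*4)*(-181 - 1113) = (1 - 4*sqrt(5))*(-1294) = -1294 + 5176*sqrt(5)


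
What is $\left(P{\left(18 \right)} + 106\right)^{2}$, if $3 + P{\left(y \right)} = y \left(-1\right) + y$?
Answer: $10609$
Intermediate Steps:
$P{\left(y \right)} = -3$ ($P{\left(y \right)} = -3 + \left(y \left(-1\right) + y\right) = -3 + \left(- y + y\right) = -3 + 0 = -3$)
$\left(P{\left(18 \right)} + 106\right)^{2} = \left(-3 + 106\right)^{2} = 103^{2} = 10609$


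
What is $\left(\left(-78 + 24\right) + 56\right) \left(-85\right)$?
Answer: $-170$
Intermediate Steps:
$\left(\left(-78 + 24\right) + 56\right) \left(-85\right) = \left(-54 + 56\right) \left(-85\right) = 2 \left(-85\right) = -170$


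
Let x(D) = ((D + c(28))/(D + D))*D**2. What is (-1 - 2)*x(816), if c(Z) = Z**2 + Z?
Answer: -1992672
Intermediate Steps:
c(Z) = Z + Z**2
x(D) = D*(812 + D)/2 (x(D) = ((D + 28*(1 + 28))/(D + D))*D**2 = ((D + 28*29)/((2*D)))*D**2 = ((D + 812)*(1/(2*D)))*D**2 = ((812 + D)*(1/(2*D)))*D**2 = ((812 + D)/(2*D))*D**2 = D*(812 + D)/2)
(-1 - 2)*x(816) = (-1 - 2)*((1/2)*816*(812 + 816)) = -3*816*1628/2 = -3*664224 = -1992672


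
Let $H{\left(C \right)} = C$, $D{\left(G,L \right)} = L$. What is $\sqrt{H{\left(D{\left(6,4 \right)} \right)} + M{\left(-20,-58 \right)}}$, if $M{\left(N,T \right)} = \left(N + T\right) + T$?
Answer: $2 i \sqrt{33} \approx 11.489 i$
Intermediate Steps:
$M{\left(N,T \right)} = N + 2 T$
$\sqrt{H{\left(D{\left(6,4 \right)} \right)} + M{\left(-20,-58 \right)}} = \sqrt{4 + \left(-20 + 2 \left(-58\right)\right)} = \sqrt{4 - 136} = \sqrt{-132} = 2 i \sqrt{33}$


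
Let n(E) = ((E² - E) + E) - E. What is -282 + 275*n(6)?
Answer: 7968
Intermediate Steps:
n(E) = E² - E
-282 + 275*n(6) = -282 + 275*(6*(-1 + 6)) = -282 + 275*(6*5) = -282 + 275*30 = -282 + 8250 = 7968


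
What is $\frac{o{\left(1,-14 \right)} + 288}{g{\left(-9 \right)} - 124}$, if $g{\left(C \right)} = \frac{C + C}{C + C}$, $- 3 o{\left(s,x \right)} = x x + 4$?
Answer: $- \frac{664}{369} \approx -1.7995$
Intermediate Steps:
$o{\left(s,x \right)} = - \frac{4}{3} - \frac{x^{2}}{3}$ ($o{\left(s,x \right)} = - \frac{x x + 4}{3} = - \frac{x^{2} + 4}{3} = - \frac{4 + x^{2}}{3} = - \frac{4}{3} - \frac{x^{2}}{3}$)
$g{\left(C \right)} = 1$ ($g{\left(C \right)} = \frac{2 C}{2 C} = 2 C \frac{1}{2 C} = 1$)
$\frac{o{\left(1,-14 \right)} + 288}{g{\left(-9 \right)} - 124} = \frac{\left(- \frac{4}{3} - \frac{\left(-14\right)^{2}}{3}\right) + 288}{1 - 124} = \frac{\left(- \frac{4}{3} - \frac{196}{3}\right) + 288}{-123} = \left(\left(- \frac{4}{3} - \frac{196}{3}\right) + 288\right) \left(- \frac{1}{123}\right) = \left(- \frac{200}{3} + 288\right) \left(- \frac{1}{123}\right) = \frac{664}{3} \left(- \frac{1}{123}\right) = - \frac{664}{369}$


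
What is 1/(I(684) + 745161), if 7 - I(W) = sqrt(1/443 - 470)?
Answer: 330109424/245986979471441 + I*sqrt(92236587)/245986979471441 ≈ 1.342e-6 + 3.9043e-11*I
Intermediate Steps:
I(W) = 7 - I*sqrt(92236587)/443 (I(W) = 7 - sqrt(1/443 - 470) = 7 - sqrt(-208209/443) = 7 - I*sqrt(92236587)/443)
1/(I(684) + 745161) = 1/((7 - I*sqrt(92236587)/443) + 745161) = 1/(745168 - I*sqrt(92236587)/443)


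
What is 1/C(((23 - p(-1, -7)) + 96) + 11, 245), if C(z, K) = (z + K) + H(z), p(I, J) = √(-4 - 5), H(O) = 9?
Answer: 128/49155 + I/49155 ≈ 0.002604 + 2.0344e-5*I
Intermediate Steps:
p(I, J) = 3*I (p(I, J) = √(-9) = 3*I)
C(z, K) = 9 + K + z (C(z, K) = (z + K) + 9 = (K + z) + 9 = 9 + K + z)
1/C(((23 - p(-1, -7)) + 96) + 11, 245) = 1/(9 + 245 + (((23 - 3*I) + 96) + 11)) = 1/(9 + 245 + ((119 - 3*I) + 11)) = 1/(9 + 245 + (130 - 3*I)) = 1/(384 - 3*I) = (384 + 3*I)/147465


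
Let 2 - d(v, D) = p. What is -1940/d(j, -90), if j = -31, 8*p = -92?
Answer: -3880/27 ≈ -143.70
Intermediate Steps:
p = -23/2 (p = (⅛)*(-92) = -23/2 ≈ -11.500)
d(v, D) = 27/2 (d(v, D) = 2 - 1*(-23/2) = 2 + 23/2 = 27/2)
-1940/d(j, -90) = -1940/27/2 = -1940*2/27 = -3880/27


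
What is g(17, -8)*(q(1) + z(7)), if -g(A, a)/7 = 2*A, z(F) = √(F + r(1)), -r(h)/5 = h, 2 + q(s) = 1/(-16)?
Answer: 3927/8 - 238*√2 ≈ 154.29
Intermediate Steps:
q(s) = -33/16 (q(s) = -2 + 1/(-16) = -2 - 1/16 = -33/16)
r(h) = -5*h
z(F) = √(-5 + F) (z(F) = √(F - 5*1) = √(F - 5) = √(-5 + F))
g(A, a) = -14*A
g(17, -8)*(q(1) + z(7)) = (-14*17)*(-33/16 + √(-5 + 7)) = -238*(-33/16 + √2) = 3927/8 - 238*√2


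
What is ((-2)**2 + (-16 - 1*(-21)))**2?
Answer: 81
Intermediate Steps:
((-2)**2 + (-16 - 1*(-21)))**2 = (4 + (-16 + 21))**2 = (4 + 5)**2 = 9**2 = 81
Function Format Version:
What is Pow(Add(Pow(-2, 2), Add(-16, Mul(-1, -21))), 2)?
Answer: 81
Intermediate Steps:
Pow(Add(Pow(-2, 2), Add(-16, Mul(-1, -21))), 2) = Pow(Add(4, Add(-16, 21)), 2) = Pow(Add(4, 5), 2) = Pow(9, 2) = 81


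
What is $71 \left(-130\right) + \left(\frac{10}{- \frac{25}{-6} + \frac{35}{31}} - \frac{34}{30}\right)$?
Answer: $- \frac{27272419}{2955} \approx -9229.3$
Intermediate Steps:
$71 \left(-130\right) + \left(\frac{10}{- \frac{25}{-6} + \frac{35}{31}} - \frac{34}{30}\right) = -9230 + \left(\frac{10}{\left(-25\right) \left(- \frac{1}{6}\right) + 35 \cdot \frac{1}{31}} - \frac{17}{15}\right) = -9230 - \left(\frac{17}{15} - \frac{10}{\frac{25}{6} + \frac{35}{31}}\right) = -9230 - \left(\frac{17}{15} - \frac{10}{\frac{985}{186}}\right) = -9230 + \left(10 \cdot \frac{186}{985} - \frac{17}{15}\right) = -9230 + \left(\frac{372}{197} - \frac{17}{15}\right) = -9230 + \frac{2231}{2955} = - \frac{27272419}{2955}$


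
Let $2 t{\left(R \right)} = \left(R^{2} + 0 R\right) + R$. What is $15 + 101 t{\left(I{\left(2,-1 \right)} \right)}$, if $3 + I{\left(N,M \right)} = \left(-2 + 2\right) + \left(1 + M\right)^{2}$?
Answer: $318$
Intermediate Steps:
$I{\left(N,M \right)} = -3 + \left(1 + M\right)^{2}$ ($I{\left(N,M \right)} = -3 + \left(\left(-2 + 2\right) + \left(1 + M\right)^{2}\right) = -3 + \left(0 + \left(1 + M\right)^{2}\right) = -3 + \left(1 + M\right)^{2}$)
$t{\left(R \right)} = \frac{R}{2} + \frac{R^{2}}{2}$ ($t{\left(R \right)} = \frac{\left(R^{2} + 0 R\right) + R}{2} = \frac{\left(R^{2} + 0\right) + R}{2} = \frac{R^{2} + R}{2} = \frac{R + R^{2}}{2} = \frac{R}{2} + \frac{R^{2}}{2}$)
$15 + 101 t{\left(I{\left(2,-1 \right)} \right)} = 15 + 101 \frac{\left(-3 + \left(1 - 1\right)^{2}\right) \left(1 - \left(3 - \left(1 - 1\right)^{2}\right)\right)}{2} = 15 + 101 \frac{\left(-3 + 0^{2}\right) \left(1 - \left(3 - 0^{2}\right)\right)}{2} = 15 + 101 \frac{\left(-3 + 0\right) \left(1 + \left(-3 + 0\right)\right)}{2} = 15 + 101 \cdot \frac{1}{2} \left(-3\right) \left(1 - 3\right) = 15 + 101 \cdot \frac{1}{2} \left(-3\right) \left(-2\right) = 15 + 101 \cdot 3 = 15 + 303 = 318$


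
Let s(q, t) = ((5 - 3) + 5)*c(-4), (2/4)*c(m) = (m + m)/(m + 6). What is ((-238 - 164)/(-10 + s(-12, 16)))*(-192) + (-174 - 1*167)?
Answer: -16615/11 ≈ -1510.5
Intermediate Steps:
c(m) = 4*m/(6 + m) (c(m) = 2*((m + m)/(m + 6)) = 2*((2*m)/(6 + m)) = 2*(2*m/(6 + m)) = 4*m/(6 + m))
s(q, t) = -56 (s(q, t) = ((5 - 3) + 5)*(4*(-4)/(6 - 4)) = (2 + 5)*(4*(-4)/2) = 7*(4*(-4)*(½)) = 7*(-8) = -56)
((-238 - 164)/(-10 + s(-12, 16)))*(-192) + (-174 - 1*167) = ((-238 - 164)/(-10 - 56))*(-192) + (-174 - 1*167) = -402/(-66)*(-192) + (-174 - 167) = -402*(-1/66)*(-192) - 341 = (67/11)*(-192) - 341 = -12864/11 - 341 = -16615/11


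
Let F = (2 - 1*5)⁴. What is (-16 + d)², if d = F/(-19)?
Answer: 148225/361 ≈ 410.60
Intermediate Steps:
F = 81 (F = (2 - 5)⁴ = (-3)⁴ = 81)
d = -81/19 (d = 81/(-19) = 81*(-1/19) = -81/19 ≈ -4.2632)
(-16 + d)² = (-16 - 81/19)² = (-385/19)² = 148225/361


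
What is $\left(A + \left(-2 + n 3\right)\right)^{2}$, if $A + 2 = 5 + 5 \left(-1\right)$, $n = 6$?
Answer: $196$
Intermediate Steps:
$A = -2$ ($A = -2 + \left(5 + 5 \left(-1\right)\right) = -2 + \left(5 - 5\right) = -2 + 0 = -2$)
$\left(A + \left(-2 + n 3\right)\right)^{2} = \left(-2 + \left(-2 + 6 \cdot 3\right)\right)^{2} = \left(-2 + \left(-2 + 18\right)\right)^{2} = \left(-2 + 16\right)^{2} = 14^{2} = 196$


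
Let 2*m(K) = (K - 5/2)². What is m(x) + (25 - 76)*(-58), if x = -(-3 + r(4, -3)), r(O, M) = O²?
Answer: 24625/8 ≈ 3078.1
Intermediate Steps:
x = -13 (x = -(-3 + 4²) = -(-3 + 16) = -1*13 = -13)
m(K) = (-5/2 + K)²/2 (m(K) = (K - 5/2)²/2 = (-5/2 + K)²/2)
m(x) + (25 - 76)*(-58) = (-5 + 2*(-13))²/8 + (25 - 76)*(-58) = (-5 - 26)²/8 - 51*(-58) = (⅛)*(-31)² + 2958 = (⅛)*961 + 2958 = 961/8 + 2958 = 24625/8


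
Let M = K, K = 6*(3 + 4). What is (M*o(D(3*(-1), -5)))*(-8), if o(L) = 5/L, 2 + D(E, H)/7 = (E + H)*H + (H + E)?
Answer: -8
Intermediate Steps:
K = 42 (K = 6*7 = 42)
D(E, H) = -14 + 7*E + 7*H + 7*H*(E + H) (D(E, H) = -14 + 7*((E + H)*H + (H + E)) = -14 + 7*(H*(E + H) + (E + H)) = -14 + 7*(E + H + H*(E + H)) = -14 + (7*E + 7*H + 7*H*(E + H)) = -14 + 7*E + 7*H + 7*H*(E + H))
M = 42
(M*o(D(3*(-1), -5)))*(-8) = (42*(5/(-14 + 7*(3*(-1)) + 7*(-5) + 7*(-5)² + 7*(3*(-1))*(-5))))*(-8) = (42*(5/(-14 + 7*(-3) - 35 + 7*25 + 7*(-3)*(-5))))*(-8) = (42*(5/(-14 - 21 - 35 + 175 + 105)))*(-8) = (42*(5/210))*(-8) = (42*(5*(1/210)))*(-8) = (42*(1/42))*(-8) = 1*(-8) = -8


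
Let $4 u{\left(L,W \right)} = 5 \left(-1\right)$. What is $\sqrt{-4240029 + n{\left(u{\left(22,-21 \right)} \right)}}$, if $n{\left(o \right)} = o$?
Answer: $\frac{i \sqrt{16960121}}{2} \approx 2059.1 i$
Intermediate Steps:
$u{\left(L,W \right)} = - \frac{5}{4}$ ($u{\left(L,W \right)} = \frac{5 \left(-1\right)}{4} = \frac{1}{4} \left(-5\right) = - \frac{5}{4}$)
$\sqrt{-4240029 + n{\left(u{\left(22,-21 \right)} \right)}} = \sqrt{-4240029 - \frac{5}{4}} = \sqrt{- \frac{16960121}{4}} = \frac{i \sqrt{16960121}}{2}$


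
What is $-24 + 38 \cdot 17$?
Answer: $622$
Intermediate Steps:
$-24 + 38 \cdot 17 = -24 + 646 = 622$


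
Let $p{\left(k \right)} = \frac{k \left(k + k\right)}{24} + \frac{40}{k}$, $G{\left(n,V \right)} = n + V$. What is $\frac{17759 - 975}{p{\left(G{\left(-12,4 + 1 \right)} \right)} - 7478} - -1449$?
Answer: $\frac{908980905}{628289} \approx 1446.8$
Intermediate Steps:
$G{\left(n,V \right)} = V + n$
$p{\left(k \right)} = \frac{40}{k} + \frac{k^{2}}{12}$ ($p{\left(k \right)} = k 2 k \frac{1}{24} + \frac{40}{k} = 2 k^{2} \cdot \frac{1}{24} + \frac{40}{k} = \frac{k^{2}}{12} + \frac{40}{k} = \frac{40}{k} + \frac{k^{2}}{12}$)
$\frac{17759 - 975}{p{\left(G{\left(-12,4 + 1 \right)} \right)} - 7478} - -1449 = \frac{17759 - 975}{\frac{480 + \left(\left(4 + 1\right) - 12\right)^{3}}{12 \left(\left(4 + 1\right) - 12\right)} - 7478} - -1449 = \frac{16784}{\frac{480 + \left(5 - 12\right)^{3}}{12 \left(5 - 12\right)} - 7478} + 1449 = \frac{16784}{\frac{480 + \left(-7\right)^{3}}{12 \left(-7\right)} - 7478} + 1449 = \frac{16784}{\frac{1}{12} \left(- \frac{1}{7}\right) \left(480 - 343\right) - 7478} + 1449 = \frac{16784}{\frac{1}{12} \left(- \frac{1}{7}\right) 137 - 7478} + 1449 = \frac{16784}{- \frac{137}{84} - 7478} + 1449 = \frac{16784}{- \frac{628289}{84}} + 1449 = 16784 \left(- \frac{84}{628289}\right) + 1449 = - \frac{1409856}{628289} + 1449 = \frac{908980905}{628289}$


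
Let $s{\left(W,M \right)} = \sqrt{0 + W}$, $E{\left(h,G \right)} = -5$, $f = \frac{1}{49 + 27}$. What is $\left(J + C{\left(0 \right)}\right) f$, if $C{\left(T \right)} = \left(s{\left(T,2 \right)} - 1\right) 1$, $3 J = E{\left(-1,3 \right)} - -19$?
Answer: $\frac{11}{228} \approx 0.048246$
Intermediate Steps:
$f = \frac{1}{76} \approx 0.013158$
$s{\left(W,M \right)} = \sqrt{W}$
$J = \frac{14}{3}$ ($J = \frac{-5 - -19}{3} = \frac{-5 + 19}{3} = \frac{1}{3} \cdot 14 = \frac{14}{3} \approx 4.6667$)
$C{\left(T \right)} = -1 + \sqrt{T}$ ($C{\left(T \right)} = \left(\sqrt{T} - 1\right) 1 = \left(-1 + \sqrt{T}\right) 1 = -1 + \sqrt{T}$)
$\left(J + C{\left(0 \right)}\right) f = \left(\frac{14}{3} - \left(1 - \sqrt{0}\right)\right) \frac{1}{76} = \left(\frac{14}{3} + \left(-1 + 0\right)\right) \frac{1}{76} = \left(\frac{14}{3} - 1\right) \frac{1}{76} = \frac{11}{3} \cdot \frac{1}{76} = \frac{11}{228}$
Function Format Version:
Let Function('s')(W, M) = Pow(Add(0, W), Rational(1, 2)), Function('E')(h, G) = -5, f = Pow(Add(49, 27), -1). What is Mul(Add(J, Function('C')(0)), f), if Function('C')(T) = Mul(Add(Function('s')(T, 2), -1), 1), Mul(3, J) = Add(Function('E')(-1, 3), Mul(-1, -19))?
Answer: Rational(11, 228) ≈ 0.048246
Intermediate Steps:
f = Rational(1, 76) (f = Pow(76, -1) = Rational(1, 76) ≈ 0.013158)
Function('s')(W, M) = Pow(W, Rational(1, 2))
J = Rational(14, 3) (J = Mul(Rational(1, 3), Add(-5, Mul(-1, -19))) = Mul(Rational(1, 3), Add(-5, 19)) = Mul(Rational(1, 3), 14) = Rational(14, 3) ≈ 4.6667)
Function('C')(T) = Add(-1, Pow(T, Rational(1, 2))) (Function('C')(T) = Mul(Add(Pow(T, Rational(1, 2)), -1), 1) = Mul(Add(-1, Pow(T, Rational(1, 2))), 1) = Add(-1, Pow(T, Rational(1, 2))))
Mul(Add(J, Function('C')(0)), f) = Mul(Add(Rational(14, 3), Add(-1, Pow(0, Rational(1, 2)))), Rational(1, 76)) = Mul(Add(Rational(14, 3), Add(-1, 0)), Rational(1, 76)) = Mul(Add(Rational(14, 3), -1), Rational(1, 76)) = Mul(Rational(11, 3), Rational(1, 76)) = Rational(11, 228)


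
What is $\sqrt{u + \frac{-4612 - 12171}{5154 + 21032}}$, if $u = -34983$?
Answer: $\frac{i \sqrt{23988513327506}}{26186} \approx 187.04 i$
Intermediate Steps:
$\sqrt{u + \frac{-4612 - 12171}{5154 + 21032}} = \sqrt{-34983 + \frac{-4612 - 12171}{5154 + 21032}} = \sqrt{-34983 - \frac{16783}{26186}} = \sqrt{- \frac{916081621}{26186}} = \frac{i \sqrt{23988513327506}}{26186}$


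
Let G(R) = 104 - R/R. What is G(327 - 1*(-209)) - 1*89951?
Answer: -89848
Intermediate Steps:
G(R) = 103 (G(R) = 104 - 1*1 = 104 - 1 = 103)
G(327 - 1*(-209)) - 1*89951 = 103 - 1*89951 = 103 - 89951 = -89848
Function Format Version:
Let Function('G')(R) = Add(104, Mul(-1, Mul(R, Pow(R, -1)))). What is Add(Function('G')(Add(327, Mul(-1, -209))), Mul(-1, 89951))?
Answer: -89848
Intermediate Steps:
Function('G')(R) = 103 (Function('G')(R) = Add(104, Mul(-1, 1)) = Add(104, -1) = 103)
Add(Function('G')(Add(327, Mul(-1, -209))), Mul(-1, 89951)) = Add(103, Mul(-1, 89951)) = Add(103, -89951) = -89848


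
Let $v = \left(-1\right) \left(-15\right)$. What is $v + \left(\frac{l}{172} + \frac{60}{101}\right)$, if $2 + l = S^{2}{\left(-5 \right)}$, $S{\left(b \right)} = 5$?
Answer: $\frac{273223}{17372} \approx 15.728$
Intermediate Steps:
$v = 15$
$l = 23$ ($l = -2 + 5^{2} = -2 + 25 = 23$)
$v + \left(\frac{l}{172} + \frac{60}{101}\right) = 15 + \left(\frac{23}{172} + \frac{60}{101}\right) = 15 + \frac{12643}{17372} = \frac{273223}{17372}$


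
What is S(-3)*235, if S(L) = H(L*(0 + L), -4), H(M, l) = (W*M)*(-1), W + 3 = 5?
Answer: -4230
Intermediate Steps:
W = 2 (W = -3 + 5 = 2)
H(M, l) = -2*M (H(M, l) = (2*M)*(-1) = -2*M)
S(L) = -2*L**2 (S(L) = -2*L*(0 + L) = -2*L*L = -2*L**2)
S(-3)*235 = -2*(-3)**2*235 = -2*9*235 = -18*235 = -4230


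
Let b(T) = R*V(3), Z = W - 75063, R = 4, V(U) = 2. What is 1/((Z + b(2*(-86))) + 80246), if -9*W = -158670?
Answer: 1/22821 ≈ 4.3819e-5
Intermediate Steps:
W = 17630 (W = -1/9*(-158670) = 17630)
Z = -57433 (Z = 17630 - 75063 = -57433)
b(T) = 8 (b(T) = 4*2 = 8)
1/((Z + b(2*(-86))) + 80246) = 1/((-57433 + 8) + 80246) = 1/(-57425 + 80246) = 1/22821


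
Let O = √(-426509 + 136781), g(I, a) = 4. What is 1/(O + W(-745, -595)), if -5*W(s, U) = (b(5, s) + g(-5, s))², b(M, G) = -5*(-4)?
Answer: -5/13151 - 25*I*√503/315624 ≈ -0.0003802 - 0.0017765*I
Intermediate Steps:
O = 24*I*√503 (O = √(-289728) = 24*I*√503 ≈ 538.26*I)
b(M, G) = 20
W(s, U) = -576/5 (W(s, U) = -(20 + 4)²/5 = -⅕*24² = -⅕*576 = -576/5)
1/(O + W(-745, -595)) = 1/(24*I*√503 - 576/5) = 1/(-576/5 + 24*I*√503)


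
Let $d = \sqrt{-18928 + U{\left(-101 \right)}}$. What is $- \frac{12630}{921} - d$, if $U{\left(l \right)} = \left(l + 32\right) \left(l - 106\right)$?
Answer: $- \frac{4210}{307} - i \sqrt{4645} \approx -13.713 - 68.154 i$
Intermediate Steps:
$U{\left(l \right)} = \left(-106 + l\right) \left(32 + l\right)$ ($U{\left(l \right)} = \left(32 + l\right) \left(-106 + l\right) = \left(-106 + l\right) \left(32 + l\right)$)
$d = i \sqrt{4645}$ ($d = \sqrt{-18928 - \left(-4082 - 10201\right)} = \sqrt{-18928 + \left(-3392 + 10201 + 7474\right)} = \sqrt{-18928 + 14283} = \sqrt{-4645} = i \sqrt{4645} \approx 68.154 i$)
$- \frac{12630}{921} - d = - \frac{12630}{921} - i \sqrt{4645} = \left(-12630\right) \frac{1}{921} - i \sqrt{4645} = - \frac{4210}{307} - i \sqrt{4645}$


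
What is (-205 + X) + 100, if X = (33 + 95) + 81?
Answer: 104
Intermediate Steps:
X = 209 (X = 128 + 81 = 209)
(-205 + X) + 100 = (-205 + 209) + 100 = 4 + 100 = 104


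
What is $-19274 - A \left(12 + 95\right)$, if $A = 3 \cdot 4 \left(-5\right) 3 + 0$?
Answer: $-14$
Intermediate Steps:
$A = -180$ ($A = 12 \left(-5\right) 3 + 0 = \left(-60\right) 3 + 0 = -180 + 0 = -180$)
$-19274 - A \left(12 + 95\right) = -19274 - - 180 \left(12 + 95\right) = -19274 - \left(-180\right) 107 = -19274 - -19260 = -19274 + 19260 = -14$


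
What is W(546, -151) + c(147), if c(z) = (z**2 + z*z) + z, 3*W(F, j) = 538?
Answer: 130633/3 ≈ 43544.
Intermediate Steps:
W(F, j) = 538/3 (W(F, j) = (1/3)*538 = 538/3)
c(z) = z + 2*z**2 (c(z) = (z**2 + z**2) + z = 2*z**2 + z = z + 2*z**2)
W(546, -151) + c(147) = 538/3 + 147*(1 + 2*147) = 538/3 + 147*(1 + 294) = 538/3 + 147*295 = 538/3 + 43365 = 130633/3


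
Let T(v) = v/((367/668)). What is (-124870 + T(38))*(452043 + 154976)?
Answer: -27802627178214/367 ≈ -7.5756e+10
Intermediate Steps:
T(v) = 668*v/367 (T(v) = v/((367*(1/668))) = v/(367/668) = v*(668/367) = 668*v/367)
(-124870 + T(38))*(452043 + 154976) = (-124870 + (668/367)*38)*(452043 + 154976) = (-124870 + 25384/367)*607019 = -45801906/367*607019 = -27802627178214/367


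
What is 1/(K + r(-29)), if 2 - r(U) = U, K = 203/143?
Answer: 143/4636 ≈ 0.030846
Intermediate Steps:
K = 203/143 (K = 203*(1/143) = 203/143 ≈ 1.4196)
r(U) = 2 - U
1/(K + r(-29)) = 1/(203/143 + (2 - 1*(-29))) = 1/(203/143 + (2 + 29)) = 1/(203/143 + 31) = 1/(4636/143) = 143/4636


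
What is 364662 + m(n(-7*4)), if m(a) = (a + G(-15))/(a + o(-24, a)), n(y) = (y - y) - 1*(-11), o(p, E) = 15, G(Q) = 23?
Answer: 4740623/13 ≈ 3.6466e+5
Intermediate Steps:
n(y) = 11 (n(y) = 0 + 11 = 11)
m(a) = (23 + a)/(15 + a) (m(a) = (a + 23)/(a + 15) = (23 + a)/(15 + a))
364662 + m(n(-7*4)) = 364662 + (23 + 11)/(15 + 11) = 364662 + 34/26 = 364662 + (1/26)*34 = 364662 + 17/13 = 4740623/13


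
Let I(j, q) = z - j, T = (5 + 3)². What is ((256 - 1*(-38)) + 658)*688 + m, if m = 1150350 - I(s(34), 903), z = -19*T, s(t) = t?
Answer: 1806576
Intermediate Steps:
T = 64 (T = 8² = 64)
z = -1216 (z = -19*64 = -1216)
I(j, q) = -1216 - j
m = 1151600 (m = 1150350 - (-1216 - 1*34) = 1150350 - (-1216 - 34) = 1150350 - 1*(-1250) = 1150350 + 1250 = 1151600)
((256 - 1*(-38)) + 658)*688 + m = ((256 - 1*(-38)) + 658)*688 + 1151600 = ((256 + 38) + 658)*688 + 1151600 = (294 + 658)*688 + 1151600 = 952*688 + 1151600 = 654976 + 1151600 = 1806576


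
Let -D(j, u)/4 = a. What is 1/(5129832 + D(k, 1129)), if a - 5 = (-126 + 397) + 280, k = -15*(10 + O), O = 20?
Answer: 1/5127608 ≈ 1.9502e-7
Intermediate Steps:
k = -450 (k = -15*(10 + 20) = -15*30 = -450)
a = 556 (a = 5 + ((-126 + 397) + 280) = 5 + (271 + 280) = 5 + 551 = 556)
D(j, u) = -2224 (D(j, u) = -4*556 = -2224)
1/(5129832 + D(k, 1129)) = 1/(5129832 - 2224) = 1/5127608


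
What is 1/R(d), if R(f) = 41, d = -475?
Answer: 1/41 ≈ 0.024390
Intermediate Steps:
1/R(d) = 1/41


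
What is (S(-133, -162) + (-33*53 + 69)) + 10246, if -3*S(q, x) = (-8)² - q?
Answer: 25501/3 ≈ 8500.3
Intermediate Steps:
S(q, x) = -64/3 + q/3 (S(q, x) = -((-8)² - q)/3 = -(64 - q)/3 = -64/3 + q/3)
(S(-133, -162) + (-33*53 + 69)) + 10246 = ((-64/3 + (⅓)*(-133)) + (-33*53 + 69)) + 10246 = ((-64/3 - 133/3) + (-1749 + 69)) + 10246 = (-197/3 - 1680) + 10246 = -5237/3 + 10246 = 25501/3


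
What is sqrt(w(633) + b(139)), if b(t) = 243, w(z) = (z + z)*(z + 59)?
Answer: sqrt(876315) ≈ 936.12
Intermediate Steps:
w(z) = 2*z*(59 + z) (w(z) = (2*z)*(59 + z) = 2*z*(59 + z))
sqrt(w(633) + b(139)) = sqrt(2*633*(59 + 633) + 243) = sqrt(2*633*692 + 243) = sqrt(876072 + 243) = sqrt(876315)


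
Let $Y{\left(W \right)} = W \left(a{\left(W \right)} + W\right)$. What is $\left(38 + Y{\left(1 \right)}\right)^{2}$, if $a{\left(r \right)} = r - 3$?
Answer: $1369$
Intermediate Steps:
$a{\left(r \right)} = -3 + r$ ($a{\left(r \right)} = r - 3 = -3 + r$)
$Y{\left(W \right)} = W \left(-3 + 2 W\right)$ ($Y{\left(W \right)} = W \left(\left(-3 + W\right) + W\right) = W \left(-3 + 2 W\right)$)
$\left(38 + Y{\left(1 \right)}\right)^{2} = \left(38 + 1 \left(-3 + 2 \cdot 1\right)\right)^{2} = \left(38 + 1 \left(-3 + 2\right)\right)^{2} = \left(38 + 1 \left(-1\right)\right)^{2} = \left(38 - 1\right)^{2} = 37^{2} = 1369$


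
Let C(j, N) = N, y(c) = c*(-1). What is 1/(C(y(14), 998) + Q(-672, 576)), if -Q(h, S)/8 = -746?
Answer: 1/6966 ≈ 0.00014355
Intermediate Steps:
Q(h, S) = 5968 (Q(h, S) = -8*(-746) = 5968)
y(c) = -c
1/(C(y(14), 998) + Q(-672, 576)) = 1/(998 + 5968) = 1/6966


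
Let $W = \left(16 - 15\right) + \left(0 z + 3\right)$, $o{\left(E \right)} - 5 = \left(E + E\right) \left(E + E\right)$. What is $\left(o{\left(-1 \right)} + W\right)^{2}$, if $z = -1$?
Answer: $169$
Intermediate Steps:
$o{\left(E \right)} = 5 + 4 E^{2}$ ($o{\left(E \right)} = 5 + \left(E + E\right) \left(E + E\right) = 5 + 2 E 2 E = 5 + 4 E^{2}$)
$W = 4$ ($W = \left(16 - 15\right) + \left(0 \left(-1\right) + 3\right) = 1 + \left(0 + 3\right) = 1 + 3 = 4$)
$\left(o{\left(-1 \right)} + W\right)^{2} = \left(\left(5 + 4 \left(-1\right)^{2}\right) + 4\right)^{2} = \left(\left(5 + 4 \cdot 1\right) + 4\right)^{2} = \left(\left(5 + 4\right) + 4\right)^{2} = \left(9 + 4\right)^{2} = 13^{2} = 169$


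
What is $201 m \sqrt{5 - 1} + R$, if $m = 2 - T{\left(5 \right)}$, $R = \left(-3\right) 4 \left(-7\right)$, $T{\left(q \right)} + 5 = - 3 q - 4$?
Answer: $10536$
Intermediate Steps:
$T{\left(q \right)} = -9 - 3 q$ ($T{\left(q \right)} = -5 - \left(4 + 3 q\right) = -9 - 3 q$)
$R = 84$ ($R = \left(-12\right) \left(-7\right) = 84$)
$m = 26$ ($m = 2 - \left(-9 - 15\right) = 2 - -24 = 2 + 24 = 26$)
$201 m \sqrt{5 - 1} + R = 201 \cdot 26 \sqrt{5 - 1} + 84 = 201 \cdot 26 \sqrt{4} + 84 = 201 \cdot 26 \cdot 2 + 84 = 201 \cdot 52 + 84 = 10452 + 84 = 10536$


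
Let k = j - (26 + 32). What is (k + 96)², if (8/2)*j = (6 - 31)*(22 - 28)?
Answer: 22801/4 ≈ 5700.3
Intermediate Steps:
j = 75/2 (j = ((6 - 31)*(22 - 28))/4 = (-25*(-6))/4 = (¼)*150 = 75/2 ≈ 37.500)
k = -41/2 (k = 75/2 - (26 + 32) = 75/2 - 1*58 = 75/2 - 58 = -41/2 ≈ -20.500)
(k + 96)² = (-41/2 + 96)² = (151/2)² = 22801/4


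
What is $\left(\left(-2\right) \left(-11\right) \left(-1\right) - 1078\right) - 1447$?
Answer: $-2547$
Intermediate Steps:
$\left(\left(-2\right) \left(-11\right) \left(-1\right) - 1078\right) - 1447 = \left(22 \left(-1\right) - 1078\right) - 1447 = \left(-22 - 1078\right) - 1447 = -1100 - 1447 = -2547$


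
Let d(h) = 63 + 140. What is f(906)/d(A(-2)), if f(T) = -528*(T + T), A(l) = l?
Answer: -956736/203 ≈ -4713.0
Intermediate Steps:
f(T) = -1056*T
d(h) = 203
f(906)/d(A(-2)) = -1056*906/203 = -956736*1/203 = -956736/203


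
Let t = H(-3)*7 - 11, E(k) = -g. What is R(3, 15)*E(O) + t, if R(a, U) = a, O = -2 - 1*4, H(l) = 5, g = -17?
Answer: 75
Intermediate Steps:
O = -6 (O = -2 - 4 = -6)
E(k) = 17 (E(k) = -1*(-17) = 17)
t = 24 (t = 5*7 - 11 = 35 - 11 = 24)
R(3, 15)*E(O) + t = 3*17 + 24 = 51 + 24 = 75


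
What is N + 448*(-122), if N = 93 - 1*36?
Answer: -54599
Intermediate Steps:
N = 57 (N = 93 - 36 = 57)
N + 448*(-122) = 57 + 448*(-122) = 57 - 54656 = -54599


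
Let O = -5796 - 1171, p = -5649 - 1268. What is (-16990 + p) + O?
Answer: -30874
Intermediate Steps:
p = -6917
O = -6967
(-16990 + p) + O = (-16990 - 6917) - 6967 = -23907 - 6967 = -30874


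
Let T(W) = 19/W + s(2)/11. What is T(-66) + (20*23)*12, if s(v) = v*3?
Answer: 364337/66 ≈ 5520.3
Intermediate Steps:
s(v) = 3*v
T(W) = 6/11 + 19/W (T(W) = 19/W + (3*2)/11 = 19/W + 6*(1/11) = 19/W + 6/11 = 6/11 + 19/W)
T(-66) + (20*23)*12 = (6/11 + 19/(-66)) + (20*23)*12 = (6/11 + 19*(-1/66)) + 460*12 = (6/11 - 19/66) + 5520 = 17/66 + 5520 = 364337/66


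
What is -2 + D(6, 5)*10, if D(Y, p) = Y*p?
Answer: 298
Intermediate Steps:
-2 + D(6, 5)*10 = -2 + (6*5)*10 = -2 + 30*10 = -2 + 300 = 298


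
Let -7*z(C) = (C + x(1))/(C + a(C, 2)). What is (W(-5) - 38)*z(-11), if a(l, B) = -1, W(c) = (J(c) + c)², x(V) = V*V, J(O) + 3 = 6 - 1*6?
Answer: -65/21 ≈ -3.0952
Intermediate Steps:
J(O) = -3 (J(O) = -3 + (6 - 1*6) = -3 + (6 - 6) = -3 + 0 = -3)
x(V) = V²
W(c) = (-3 + c)²
z(C) = -(1 + C)/(7*(-1 + C)) (z(C) = -(C + 1²)/(7*(C - 1)) = -(C + 1)/(7*(-1 + C)) = -(1 + C)/(7*(-1 + C)))
(W(-5) - 38)*z(-11) = ((-3 - 5)² - 38)*((-1 - 1*(-11))/(7*(-1 - 11))) = ((-8)² - 38)*((⅐)*(-1 + 11)/(-12)) = (64 - 38)*((⅐)*(-1/12)*10) = 26*(-5/42) = -65/21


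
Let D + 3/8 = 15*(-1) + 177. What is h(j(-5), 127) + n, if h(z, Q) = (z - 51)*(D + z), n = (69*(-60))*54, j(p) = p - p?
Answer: -1854423/8 ≈ -2.3180e+5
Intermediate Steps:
j(p) = 0
n = -223560 (n = -4140*54 = -223560)
D = 1293/8 (D = -3/8 + (15*(-1) + 177) = -3/8 + (-15 + 177) = -3/8 + 162 = 1293/8 ≈ 161.63)
h(z, Q) = (-51 + z)*(1293/8 + z) (h(z, Q) = (z - 51)*(1293/8 + z) = (-51 + z)*(1293/8 + z))
h(j(-5), 127) + n = (-65943/8 + 0² + (885/8)*0) - 223560 = (-65943/8 + 0 + 0) - 223560 = -65943/8 - 223560 = -1854423/8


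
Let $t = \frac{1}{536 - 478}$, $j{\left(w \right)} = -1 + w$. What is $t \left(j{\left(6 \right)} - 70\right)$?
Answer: $- \frac{65}{58} \approx -1.1207$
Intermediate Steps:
$t = \frac{1}{58} \approx 0.017241$
$t \left(j{\left(6 \right)} - 70\right) = \frac{\left(-1 + 6\right) - 70}{58} = \frac{5 - 70}{58} = \frac{1}{58} \left(-65\right) = - \frac{65}{58}$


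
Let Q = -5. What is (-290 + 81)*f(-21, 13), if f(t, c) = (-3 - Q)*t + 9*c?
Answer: -15675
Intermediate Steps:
f(t, c) = 2*t + 9*c (f(t, c) = (-3 - 1*(-5))*t + 9*c = (-3 + 5)*t + 9*c = 2*t + 9*c)
(-290 + 81)*f(-21, 13) = (-290 + 81)*(2*(-21) + 9*13) = -209*(-42 + 117) = -209*75 = -15675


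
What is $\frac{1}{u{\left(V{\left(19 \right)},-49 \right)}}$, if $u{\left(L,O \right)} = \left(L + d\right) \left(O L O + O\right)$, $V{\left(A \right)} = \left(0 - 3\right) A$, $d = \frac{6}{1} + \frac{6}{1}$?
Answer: $\frac{1}{6160770} \approx 1.6232 \cdot 10^{-7}$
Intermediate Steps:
$d = 12$ ($d = 6 \cdot 1 + 6 \cdot 1 = 6 + 6 = 12$)
$V{\left(A \right)} = - 3 A$
$u{\left(L,O \right)} = \left(12 + L\right) \left(O + L O^{2}\right)$ ($u{\left(L,O \right)} = \left(L + 12\right) \left(O L O + O\right) = \left(12 + L\right) \left(L O O + O\right) = \left(12 + L\right) \left(L O^{2} + O\right) = \left(12 + L\right) \left(O + L O^{2}\right)$)
$\frac{1}{u{\left(V{\left(19 \right)},-49 \right)}} = \frac{1}{\left(-49\right) \left(12 - 57 - 49 \left(\left(-3\right) 19\right)^{2} + 12 \left(\left(-3\right) 19\right) \left(-49\right)\right)} = \frac{1}{\left(-49\right) \left(12 - 57 - 49 \left(-57\right)^{2} + 12 \left(-57\right) \left(-49\right)\right)} = \frac{1}{\left(-49\right) \left(12 - 57 - 159201 + 33516\right)} = \frac{1}{\left(-49\right) \left(-125730\right)} = \frac{1}{6160770}$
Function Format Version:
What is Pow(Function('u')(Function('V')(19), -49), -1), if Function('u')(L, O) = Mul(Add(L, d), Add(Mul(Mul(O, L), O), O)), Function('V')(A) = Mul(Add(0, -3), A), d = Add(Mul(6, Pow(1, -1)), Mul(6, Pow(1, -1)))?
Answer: Rational(1, 6160770) ≈ 1.6232e-7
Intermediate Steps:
d = 12 (d = Add(Mul(6, 1), Mul(6, 1)) = Add(6, 6) = 12)
Function('V')(A) = Mul(-3, A)
Function('u')(L, O) = Mul(Add(12, L), Add(O, Mul(L, Pow(O, 2)))) (Function('u')(L, O) = Mul(Add(L, 12), Add(Mul(Mul(O, L), O), O)) = Mul(Add(12, L), Add(Mul(Mul(L, O), O), O)) = Mul(Add(12, L), Add(Mul(L, Pow(O, 2)), O)) = Mul(Add(12, L), Add(O, Mul(L, Pow(O, 2)))))
Pow(Function('u')(Function('V')(19), -49), -1) = Pow(Mul(-49, Add(12, Mul(-3, 19), Mul(-49, Pow(Mul(-3, 19), 2)), Mul(12, Mul(-3, 19), -49))), -1) = Pow(Mul(-49, Add(12, -57, Mul(-49, Pow(-57, 2)), Mul(12, -57, -49))), -1) = Pow(Mul(-49, Add(12, -57, Mul(-49, 3249), 33516)), -1) = Pow(Mul(-49, Add(12, -57, -159201, 33516)), -1) = Pow(Mul(-49, -125730), -1) = Pow(6160770, -1) = Rational(1, 6160770)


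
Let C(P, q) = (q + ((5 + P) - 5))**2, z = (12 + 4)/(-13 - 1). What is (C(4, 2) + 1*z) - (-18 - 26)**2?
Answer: -13308/7 ≈ -1901.1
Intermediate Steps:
z = -8/7 (z = 16/(-14) = 16*(-1/14) = -8/7 ≈ -1.1429)
C(P, q) = (P + q)**2 (C(P, q) = (q + P)**2 = (P + q)**2)
(C(4, 2) + 1*z) - (-18 - 26)**2 = ((4 + 2)**2 + 1*(-8/7)) - (-18 - 26)**2 = (6**2 - 8/7) - 1*(-44)**2 = (36 - 8/7) - 1*1936 = 244/7 - 1936 = -13308/7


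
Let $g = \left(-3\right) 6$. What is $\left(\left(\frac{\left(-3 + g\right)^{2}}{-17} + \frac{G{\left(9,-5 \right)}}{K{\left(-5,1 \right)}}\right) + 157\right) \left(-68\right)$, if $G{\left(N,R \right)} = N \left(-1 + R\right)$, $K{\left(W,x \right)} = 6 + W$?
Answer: $-5240$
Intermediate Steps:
$g = -18$
$\left(\left(\frac{\left(-3 + g\right)^{2}}{-17} + \frac{G{\left(9,-5 \right)}}{K{\left(-5,1 \right)}}\right) + 157\right) \left(-68\right) = \left(\left(\frac{\left(-3 - 18\right)^{2}}{-17} + \frac{9 \left(-1 - 5\right)}{6 - 5}\right) + 157\right) \left(-68\right) = \left(\left(\left(-21\right)^{2} \left(- \frac{1}{17}\right) + \frac{9 \left(-6\right)}{1}\right) + 157\right) \left(-68\right) = \left(\left(441 \left(- \frac{1}{17}\right) - 54\right) + 157\right) \left(-68\right) = \left(\left(- \frac{441}{17} - 54\right) + 157\right) \left(-68\right) = \left(- \frac{1359}{17} + 157\right) \left(-68\right) = \frac{1310}{17} \left(-68\right) = -5240$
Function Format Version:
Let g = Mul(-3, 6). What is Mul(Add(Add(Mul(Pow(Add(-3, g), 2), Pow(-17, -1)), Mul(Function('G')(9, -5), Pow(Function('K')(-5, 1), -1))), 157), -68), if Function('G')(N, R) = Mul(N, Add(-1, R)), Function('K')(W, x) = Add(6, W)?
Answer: -5240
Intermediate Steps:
g = -18
Mul(Add(Add(Mul(Pow(Add(-3, g), 2), Pow(-17, -1)), Mul(Function('G')(9, -5), Pow(Function('K')(-5, 1), -1))), 157), -68) = Mul(Add(Add(Mul(Pow(Add(-3, -18), 2), Pow(-17, -1)), Mul(Mul(9, Add(-1, -5)), Pow(Add(6, -5), -1))), 157), -68) = Mul(Add(Add(Mul(Pow(-21, 2), Rational(-1, 17)), Mul(Mul(9, -6), Pow(1, -1))), 157), -68) = Mul(Add(Add(Mul(441, Rational(-1, 17)), Mul(-54, 1)), 157), -68) = Mul(Add(Add(Rational(-441, 17), -54), 157), -68) = Mul(Add(Rational(-1359, 17), 157), -68) = Mul(Rational(1310, 17), -68) = -5240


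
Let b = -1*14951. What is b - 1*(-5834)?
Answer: -9117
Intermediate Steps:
b = -14951
b - 1*(-5834) = -14951 - 1*(-5834) = -14951 + 5834 = -9117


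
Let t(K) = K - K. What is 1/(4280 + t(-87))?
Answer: 1/4280 ≈ 0.00023364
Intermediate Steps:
t(K) = 0
1/(4280 + t(-87)) = 1/(4280 + 0) = 1/4280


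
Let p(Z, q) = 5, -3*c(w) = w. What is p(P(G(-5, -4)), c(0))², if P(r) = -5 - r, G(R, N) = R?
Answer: 25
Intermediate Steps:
c(w) = -w/3
p(P(G(-5, -4)), c(0))² = 5² = 25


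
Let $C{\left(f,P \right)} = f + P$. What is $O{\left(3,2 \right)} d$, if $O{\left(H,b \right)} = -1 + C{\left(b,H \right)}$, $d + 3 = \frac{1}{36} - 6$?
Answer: $- \frac{323}{9} \approx -35.889$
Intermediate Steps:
$C{\left(f,P \right)} = P + f$
$d = - \frac{323}{36}$ ($d = -3 + \left(\frac{1}{36} - 6\right) = -3 - \frac{215}{36} = - \frac{323}{36} \approx -8.9722$)
$O{\left(H,b \right)} = -1 + H + b$ ($O{\left(H,b \right)} = -1 + \left(H + b\right) = -1 + H + b$)
$O{\left(3,2 \right)} d = \left(-1 + 3 + 2\right) \left(- \frac{323}{36}\right) = 4 \left(- \frac{323}{36}\right) = - \frac{323}{9}$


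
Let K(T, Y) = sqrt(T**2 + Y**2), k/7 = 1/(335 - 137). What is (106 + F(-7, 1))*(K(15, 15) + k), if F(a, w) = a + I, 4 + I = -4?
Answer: 637/198 + 1365*sqrt(2) ≈ 1933.6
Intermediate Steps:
I = -8 (I = -4 - 4 = -8)
k = 7/198 (k = 7/(335 - 137) = 7/198 ≈ 0.035354)
F(a, w) = -8 + a (F(a, w) = a - 8 = -8 + a)
(106 + F(-7, 1))*(K(15, 15) + k) = (106 + (-8 - 7))*(sqrt(15**2 + 15**2) + 7/198) = (106 - 15)*(sqrt(225 + 225) + 7/198) = 91*(sqrt(450) + 7/198) = 91*(15*sqrt(2) + 7/198) = 91*(7/198 + 15*sqrt(2)) = 637/198 + 1365*sqrt(2)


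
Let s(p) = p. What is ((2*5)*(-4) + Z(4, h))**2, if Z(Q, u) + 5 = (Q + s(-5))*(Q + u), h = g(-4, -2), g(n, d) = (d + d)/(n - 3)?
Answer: 120409/49 ≈ 2457.3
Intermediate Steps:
g(n, d) = 2*d/(-3 + n) (g(n, d) = (2*d)/(-3 + n) = 2*d/(-3 + n))
h = 4/7 (h = 2*(-2)/(-3 - 4) = 2*(-2)/(-7) = 2*(-2)*(-1/7) = 4/7 ≈ 0.57143)
Z(Q, u) = -5 + (-5 + Q)*(Q + u) (Z(Q, u) = -5 + (Q - 5)*(Q + u) = -5 + (-5 + Q)*(Q + u))
((2*5)*(-4) + Z(4, h))**2 = ((2*5)*(-4) + (-5 + 4**2 - 5*4 - 5*4/7 + 4*(4/7)))**2 = (10*(-4) + (-5 + 16 - 20 - 20/7 + 16/7))**2 = (-40 - 67/7)**2 = (-347/7)**2 = 120409/49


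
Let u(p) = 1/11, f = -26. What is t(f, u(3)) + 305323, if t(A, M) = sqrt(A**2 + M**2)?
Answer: 305323 + sqrt(81797)/11 ≈ 3.0535e+5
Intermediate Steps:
u(p) = 1/11
t(f, u(3)) + 305323 = sqrt((-26)**2 + (1/11)**2) + 305323 = sqrt(676 + 1/121) + 305323 = sqrt(81797/121) + 305323 = sqrt(81797)/11 + 305323 = 305323 + sqrt(81797)/11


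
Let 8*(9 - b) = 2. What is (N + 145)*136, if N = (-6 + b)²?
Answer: 41497/2 ≈ 20749.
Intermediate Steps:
b = 35/4 (b = 9 - ⅛*2 = 9 - ¼ = 35/4 ≈ 8.7500)
N = 121/16 (N = (-6 + 35/4)² = (11/4)² = 121/16 ≈ 7.5625)
(N + 145)*136 = (121/16 + 145)*136 = (2441/16)*136 = 41497/2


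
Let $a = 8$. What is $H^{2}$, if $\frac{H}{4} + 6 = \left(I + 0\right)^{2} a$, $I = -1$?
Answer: $64$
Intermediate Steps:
$H = 8$ ($H = -24 + 4 \left(-1 + 0\right)^{2} \cdot 8 = -24 + 4 \left(-1\right)^{2} \cdot 8 = -24 + 4 \cdot 1 \cdot 8 = -24 + 4 \cdot 8 = -24 + 32 = 8$)
$H^{2} = 8^{2} = 64$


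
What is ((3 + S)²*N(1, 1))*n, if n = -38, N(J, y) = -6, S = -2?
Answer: 228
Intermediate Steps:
((3 + S)²*N(1, 1))*n = ((3 - 2)²*(-6))*(-38) = (1²*(-6))*(-38) = (1*(-6))*(-38) = -6*(-38) = 228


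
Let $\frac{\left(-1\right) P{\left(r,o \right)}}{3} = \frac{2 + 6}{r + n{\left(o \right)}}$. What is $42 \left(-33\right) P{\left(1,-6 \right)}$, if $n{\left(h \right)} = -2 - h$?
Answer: $\frac{33264}{5} \approx 6652.8$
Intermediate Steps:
$P{\left(r,o \right)} = - \frac{24}{-2 + r - o}$ ($P{\left(r,o \right)} = - 3 \frac{2 + 6}{r - \left(2 + o\right)} = - 3 \frac{8}{-2 + r - o} = - \frac{24}{-2 + r - o}$)
$42 \left(-33\right) P{\left(1,-6 \right)} = 42 \left(-33\right) \frac{24}{2 - 6 - 1} = - 1386 \frac{24}{2 - 6 - 1} = - 1386 \frac{24}{-5} = - 1386 \cdot 24 \left(- \frac{1}{5}\right) = \left(-1386\right) \left(- \frac{24}{5}\right) = \frac{33264}{5}$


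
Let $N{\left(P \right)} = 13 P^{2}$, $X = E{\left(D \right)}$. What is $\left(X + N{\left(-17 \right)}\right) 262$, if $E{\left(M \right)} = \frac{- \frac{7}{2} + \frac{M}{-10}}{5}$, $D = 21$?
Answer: $\frac{24601014}{25} \approx 9.8404 \cdot 10^{5}$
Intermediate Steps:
$E{\left(M \right)} = - \frac{7}{10} - \frac{M}{50}$ ($E{\left(M \right)} = \left(\left(-7\right) \frac{1}{2} + M \left(- \frac{1}{10}\right)\right) \frac{1}{5} = \left(- \frac{7}{2} - \frac{M}{10}\right) \frac{1}{5} = - \frac{7}{10} - \frac{M}{50}$)
$X = - \frac{28}{25}$ ($X = - \frac{7}{10} - \frac{21}{50} = - \frac{28}{25} \approx -1.12$)
$\left(X + N{\left(-17 \right)}\right) 262 = \left(- \frac{28}{25} + 13 \left(-17\right)^{2}\right) 262 = \left(- \frac{28}{25} + 13 \cdot 289\right) 262 = \left(- \frac{28}{25} + 3757\right) 262 = \frac{93897}{25} \cdot 262 = \frac{24601014}{25}$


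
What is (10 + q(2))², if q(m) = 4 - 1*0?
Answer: 196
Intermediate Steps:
q(m) = 4 (q(m) = 4 + 0 = 4)
(10 + q(2))² = (10 + 4)² = 14² = 196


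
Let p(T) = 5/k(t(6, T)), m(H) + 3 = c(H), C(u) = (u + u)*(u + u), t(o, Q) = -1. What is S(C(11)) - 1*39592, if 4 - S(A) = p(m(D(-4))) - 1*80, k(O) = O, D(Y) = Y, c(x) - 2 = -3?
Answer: -39503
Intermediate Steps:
c(x) = -1 (c(x) = 2 - 3 = -1)
C(u) = 4*u² (C(u) = (2*u)*(2*u) = 4*u²)
m(H) = -4 (m(H) = -3 - 1 = -4)
p(T) = -5 (p(T) = 5/(-1) = 5*(-1) = -5)
S(A) = 89 (S(A) = 4 - (-5 - 1*80) = 4 - (-5 - 80) = 4 - 1*(-85) = 4 + 85 = 89)
S(C(11)) - 1*39592 = 89 - 1*39592 = 89 - 39592 = -39503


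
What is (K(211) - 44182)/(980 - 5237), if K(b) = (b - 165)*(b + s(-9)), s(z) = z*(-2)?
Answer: 11216/1419 ≈ 7.9042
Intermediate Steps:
s(z) = -2*z
K(b) = (-165 + b)*(18 + b) (K(b) = (b - 165)*(b - 2*(-9)) = (-165 + b)*(b + 18) = (-165 + b)*(18 + b))
(K(211) - 44182)/(980 - 5237) = ((-2970 + 211² - 147*211) - 44182)/(980 - 5237) = ((-2970 + 44521 - 31017) - 44182)/(-4257) = (10534 - 44182)*(-1/4257) = -33648*(-1/4257) = 11216/1419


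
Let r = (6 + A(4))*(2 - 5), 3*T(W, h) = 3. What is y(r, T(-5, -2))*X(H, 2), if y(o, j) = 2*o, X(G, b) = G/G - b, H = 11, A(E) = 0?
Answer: 36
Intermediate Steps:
T(W, h) = 1 (T(W, h) = (⅓)*3 = 1)
r = -18 (r = (6 + 0)*(2 - 5) = 6*(-3) = -18)
X(G, b) = 1 - b
y(r, T(-5, -2))*X(H, 2) = (2*(-18))*(1 - 1*2) = -36*(1 - 2) = -36*(-1) = 36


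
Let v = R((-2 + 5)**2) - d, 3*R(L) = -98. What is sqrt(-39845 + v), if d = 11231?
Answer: I*sqrt(459978)/3 ≈ 226.07*I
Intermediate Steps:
R(L) = -98/3 (R(L) = (1/3)*(-98) = -98/3)
v = -33791/3 (v = -98/3 - 1*11231 = -98/3 - 11231 = -33791/3 ≈ -11264.)
sqrt(-39845 + v) = sqrt(-39845 - 33791/3) = sqrt(-153326/3) = I*sqrt(459978)/3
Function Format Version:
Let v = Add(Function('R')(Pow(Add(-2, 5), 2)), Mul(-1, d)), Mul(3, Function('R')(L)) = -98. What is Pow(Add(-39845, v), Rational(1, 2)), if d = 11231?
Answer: Mul(Rational(1, 3), I, Pow(459978, Rational(1, 2))) ≈ Mul(226.07, I)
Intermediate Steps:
Function('R')(L) = Rational(-98, 3) (Function('R')(L) = Mul(Rational(1, 3), -98) = Rational(-98, 3))
v = Rational(-33791, 3) (v = Add(Rational(-98, 3), Mul(-1, 11231)) = Add(Rational(-98, 3), -11231) = Rational(-33791, 3) ≈ -11264.)
Pow(Add(-39845, v), Rational(1, 2)) = Pow(Add(-39845, Rational(-33791, 3)), Rational(1, 2)) = Pow(Rational(-153326, 3), Rational(1, 2)) = Mul(Rational(1, 3), I, Pow(459978, Rational(1, 2)))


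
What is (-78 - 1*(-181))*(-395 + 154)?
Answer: -24823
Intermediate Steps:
(-78 - 1*(-181))*(-395 + 154) = (-78 + 181)*(-241) = 103*(-241) = -24823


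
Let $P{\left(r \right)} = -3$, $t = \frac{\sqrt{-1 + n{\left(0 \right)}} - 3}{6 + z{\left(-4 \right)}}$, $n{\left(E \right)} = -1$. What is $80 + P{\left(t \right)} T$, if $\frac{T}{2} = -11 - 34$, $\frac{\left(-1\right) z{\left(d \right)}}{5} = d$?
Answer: $350$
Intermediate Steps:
$z{\left(d \right)} = - 5 d$
$t = - \frac{3}{26} + \frac{i \sqrt{2}}{26}$ ($t = \frac{\sqrt{-1 - 1} - 3}{6 - -20} = \frac{\sqrt{-2} - 3}{6 + 20} = \frac{i \sqrt{2} - 3}{26} = \left(-3 + i \sqrt{2}\right) \frac{1}{26} = - \frac{3}{26} + \frac{i \sqrt{2}}{26} \approx -0.11538 + 0.054393 i$)
$T = -90$ ($T = 2 \left(-11 - 34\right) = 2 \left(-45\right) = -90$)
$80 + P{\left(t \right)} T = 80 - -270 = 80 + 270 = 350$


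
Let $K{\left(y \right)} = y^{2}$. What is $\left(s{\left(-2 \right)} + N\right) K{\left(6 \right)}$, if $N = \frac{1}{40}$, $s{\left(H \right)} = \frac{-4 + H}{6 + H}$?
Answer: $- \frac{531}{10} \approx -53.1$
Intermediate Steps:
$s{\left(H \right)} = \frac{-4 + H}{6 + H}$
$N = \frac{1}{40} \approx 0.025$
$\left(s{\left(-2 \right)} + N\right) K{\left(6 \right)} = \left(\frac{-4 - 2}{6 - 2} + \frac{1}{40}\right) 6^{2} = \left(\frac{1}{4} \left(-6\right) + \frac{1}{40}\right) 36 = \left(- \frac{3}{2} + \frac{1}{40}\right) 36 = \left(- \frac{59}{40}\right) 36 = - \frac{531}{10}$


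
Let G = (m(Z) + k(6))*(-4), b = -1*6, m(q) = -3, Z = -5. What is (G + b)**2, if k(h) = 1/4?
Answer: 25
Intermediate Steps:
k(h) = 1/4
b = -6
G = 11 (G = (-3 + 1/4)*(-4) = -11/4*(-4) = 11)
(G + b)**2 = (11 - 6)**2 = 5**2 = 25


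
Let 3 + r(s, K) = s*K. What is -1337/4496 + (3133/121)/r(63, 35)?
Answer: -171073493/598961616 ≈ -0.28562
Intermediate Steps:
r(s, K) = -3 + K*s (r(s, K) = -3 + s*K = -3 + K*s)
-1337/4496 + (3133/121)/r(63, 35) = -1337/4496 + (3133/121)/(-3 + 35*63) = -1337*1/4496 + (3133*(1/121))/(-3 + 2205) = -1337/4496 + (3133/121)/2202 = -1337/4496 + (3133/121)*(1/2202) = -1337/4496 + 3133/266442 = -171073493/598961616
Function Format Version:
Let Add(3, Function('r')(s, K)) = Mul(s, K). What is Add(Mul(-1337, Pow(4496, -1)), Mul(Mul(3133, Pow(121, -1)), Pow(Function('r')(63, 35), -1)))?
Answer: Rational(-171073493, 598961616) ≈ -0.28562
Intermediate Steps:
Function('r')(s, K) = Add(-3, Mul(K, s)) (Function('r')(s, K) = Add(-3, Mul(s, K)) = Add(-3, Mul(K, s)))
Add(Mul(-1337, Pow(4496, -1)), Mul(Mul(3133, Pow(121, -1)), Pow(Function('r')(63, 35), -1))) = Add(Mul(-1337, Pow(4496, -1)), Mul(Mul(3133, Pow(121, -1)), Pow(Add(-3, Mul(35, 63)), -1))) = Add(Mul(-1337, Rational(1, 4496)), Mul(Mul(3133, Rational(1, 121)), Pow(Add(-3, 2205), -1))) = Add(Rational(-1337, 4496), Mul(Rational(3133, 121), Pow(2202, -1))) = Add(Rational(-1337, 4496), Mul(Rational(3133, 121), Rational(1, 2202))) = Add(Rational(-1337, 4496), Rational(3133, 266442)) = Rational(-171073493, 598961616)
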